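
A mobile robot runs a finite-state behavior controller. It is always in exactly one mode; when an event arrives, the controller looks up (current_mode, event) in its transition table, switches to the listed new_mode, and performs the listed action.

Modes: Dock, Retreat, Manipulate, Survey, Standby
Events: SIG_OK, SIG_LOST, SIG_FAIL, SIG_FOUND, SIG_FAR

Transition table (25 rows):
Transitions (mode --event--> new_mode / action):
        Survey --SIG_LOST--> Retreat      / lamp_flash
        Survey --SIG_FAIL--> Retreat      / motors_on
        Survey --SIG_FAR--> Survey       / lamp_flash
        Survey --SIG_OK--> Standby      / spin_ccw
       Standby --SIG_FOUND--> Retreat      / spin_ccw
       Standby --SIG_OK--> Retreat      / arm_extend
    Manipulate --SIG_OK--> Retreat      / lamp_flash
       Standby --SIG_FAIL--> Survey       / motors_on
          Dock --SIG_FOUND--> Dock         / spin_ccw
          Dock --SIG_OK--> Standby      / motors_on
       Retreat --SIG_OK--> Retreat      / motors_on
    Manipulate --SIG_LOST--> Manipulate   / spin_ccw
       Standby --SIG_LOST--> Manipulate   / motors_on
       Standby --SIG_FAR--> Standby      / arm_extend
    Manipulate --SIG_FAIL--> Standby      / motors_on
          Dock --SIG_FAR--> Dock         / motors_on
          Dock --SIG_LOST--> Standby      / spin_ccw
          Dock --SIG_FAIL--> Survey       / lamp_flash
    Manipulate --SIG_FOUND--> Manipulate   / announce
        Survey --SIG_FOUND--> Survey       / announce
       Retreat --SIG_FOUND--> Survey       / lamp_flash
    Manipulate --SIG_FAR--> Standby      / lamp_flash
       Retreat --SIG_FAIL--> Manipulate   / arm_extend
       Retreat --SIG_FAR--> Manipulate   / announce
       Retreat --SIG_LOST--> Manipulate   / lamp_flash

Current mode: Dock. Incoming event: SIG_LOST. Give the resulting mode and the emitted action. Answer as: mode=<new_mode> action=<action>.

current mode = Dock; filter table to that mode:
  (Dock, SIG_FOUND) → (Dock, spin_ccw)
  (Dock, SIG_OK) → (Standby, motors_on)
  (Dock, SIG_FAR) → (Dock, motors_on)
  (Dock, SIG_LOST) → (Standby, spin_ccw)  ← event matches
  (Dock, SIG_FAIL) → (Survey, lamp_flash)
event = SIG_LOST selects (Standby, spin_ccw)

mode=Standby action=spin_ccw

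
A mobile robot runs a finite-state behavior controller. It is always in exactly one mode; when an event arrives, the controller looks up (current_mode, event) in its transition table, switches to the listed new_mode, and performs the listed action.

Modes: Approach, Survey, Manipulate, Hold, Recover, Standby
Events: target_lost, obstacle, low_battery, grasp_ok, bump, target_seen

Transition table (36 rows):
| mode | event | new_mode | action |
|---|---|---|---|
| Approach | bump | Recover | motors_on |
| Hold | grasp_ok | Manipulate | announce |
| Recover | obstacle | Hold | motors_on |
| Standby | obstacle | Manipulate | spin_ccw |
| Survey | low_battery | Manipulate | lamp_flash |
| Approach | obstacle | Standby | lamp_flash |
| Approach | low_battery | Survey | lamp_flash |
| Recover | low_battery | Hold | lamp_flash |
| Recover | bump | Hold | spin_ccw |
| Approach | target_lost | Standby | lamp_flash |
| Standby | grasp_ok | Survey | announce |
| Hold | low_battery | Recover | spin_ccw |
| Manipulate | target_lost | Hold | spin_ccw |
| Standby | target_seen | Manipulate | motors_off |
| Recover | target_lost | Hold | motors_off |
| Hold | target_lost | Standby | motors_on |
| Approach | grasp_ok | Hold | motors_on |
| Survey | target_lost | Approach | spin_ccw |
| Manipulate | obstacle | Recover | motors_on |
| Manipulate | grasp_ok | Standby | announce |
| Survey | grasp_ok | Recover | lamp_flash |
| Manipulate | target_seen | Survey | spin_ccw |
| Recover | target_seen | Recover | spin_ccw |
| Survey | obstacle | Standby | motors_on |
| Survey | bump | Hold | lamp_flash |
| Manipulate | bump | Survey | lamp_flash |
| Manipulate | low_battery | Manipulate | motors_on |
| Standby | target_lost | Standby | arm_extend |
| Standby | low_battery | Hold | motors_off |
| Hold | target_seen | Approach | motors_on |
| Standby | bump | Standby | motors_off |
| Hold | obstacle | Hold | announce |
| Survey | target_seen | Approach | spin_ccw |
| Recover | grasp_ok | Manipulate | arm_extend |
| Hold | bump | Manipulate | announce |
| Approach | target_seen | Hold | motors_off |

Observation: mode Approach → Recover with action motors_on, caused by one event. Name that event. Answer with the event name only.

bump

try target_lost: (Approach, target_lost) → (Standby, lamp_flash)
try obstacle: (Approach, obstacle) → (Standby, lamp_flash)
try low_battery: (Approach, low_battery) → (Survey, lamp_flash)
try grasp_ok: (Approach, grasp_ok) → (Hold, motors_on)
try bump: (Approach, bump) → (Recover, motors_on)  ← matches
try target_seen: (Approach, target_seen) → (Hold, motors_off)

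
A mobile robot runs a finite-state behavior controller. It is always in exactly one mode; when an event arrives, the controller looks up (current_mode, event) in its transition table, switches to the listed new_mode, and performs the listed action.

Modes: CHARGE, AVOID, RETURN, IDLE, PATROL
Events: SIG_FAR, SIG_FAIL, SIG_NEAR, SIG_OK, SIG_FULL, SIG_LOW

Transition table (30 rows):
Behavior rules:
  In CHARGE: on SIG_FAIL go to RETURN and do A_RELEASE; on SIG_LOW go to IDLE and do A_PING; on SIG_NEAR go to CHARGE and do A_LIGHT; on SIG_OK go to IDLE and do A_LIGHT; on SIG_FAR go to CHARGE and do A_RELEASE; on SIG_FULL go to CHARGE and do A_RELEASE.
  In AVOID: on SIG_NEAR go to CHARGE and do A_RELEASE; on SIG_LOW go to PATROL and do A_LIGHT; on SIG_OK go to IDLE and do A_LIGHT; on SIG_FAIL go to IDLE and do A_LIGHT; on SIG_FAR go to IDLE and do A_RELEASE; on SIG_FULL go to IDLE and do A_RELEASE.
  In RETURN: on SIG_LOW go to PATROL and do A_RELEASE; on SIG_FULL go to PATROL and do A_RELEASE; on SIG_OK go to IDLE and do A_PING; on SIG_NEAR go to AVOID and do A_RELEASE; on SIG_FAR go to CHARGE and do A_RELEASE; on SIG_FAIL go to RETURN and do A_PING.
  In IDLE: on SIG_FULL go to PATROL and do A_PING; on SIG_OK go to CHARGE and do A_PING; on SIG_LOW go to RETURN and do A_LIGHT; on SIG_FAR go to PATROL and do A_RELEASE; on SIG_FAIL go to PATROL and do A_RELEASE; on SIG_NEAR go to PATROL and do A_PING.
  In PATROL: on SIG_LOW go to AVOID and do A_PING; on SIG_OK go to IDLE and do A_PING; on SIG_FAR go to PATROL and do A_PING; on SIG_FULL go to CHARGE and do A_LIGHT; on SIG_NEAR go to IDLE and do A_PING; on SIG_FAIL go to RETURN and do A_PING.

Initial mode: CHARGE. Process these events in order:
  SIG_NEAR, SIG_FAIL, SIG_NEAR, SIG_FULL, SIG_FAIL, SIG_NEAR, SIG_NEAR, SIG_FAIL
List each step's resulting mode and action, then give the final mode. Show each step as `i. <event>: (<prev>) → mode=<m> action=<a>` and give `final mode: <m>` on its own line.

1. SIG_NEAR: (CHARGE) → mode=CHARGE action=A_LIGHT
2. SIG_FAIL: (CHARGE) → mode=RETURN action=A_RELEASE
3. SIG_NEAR: (RETURN) → mode=AVOID action=A_RELEASE
4. SIG_FULL: (AVOID) → mode=IDLE action=A_RELEASE
5. SIG_FAIL: (IDLE) → mode=PATROL action=A_RELEASE
6. SIG_NEAR: (PATROL) → mode=IDLE action=A_PING
7. SIG_NEAR: (IDLE) → mode=PATROL action=A_PING
8. SIG_FAIL: (PATROL) → mode=RETURN action=A_PING

final mode: RETURN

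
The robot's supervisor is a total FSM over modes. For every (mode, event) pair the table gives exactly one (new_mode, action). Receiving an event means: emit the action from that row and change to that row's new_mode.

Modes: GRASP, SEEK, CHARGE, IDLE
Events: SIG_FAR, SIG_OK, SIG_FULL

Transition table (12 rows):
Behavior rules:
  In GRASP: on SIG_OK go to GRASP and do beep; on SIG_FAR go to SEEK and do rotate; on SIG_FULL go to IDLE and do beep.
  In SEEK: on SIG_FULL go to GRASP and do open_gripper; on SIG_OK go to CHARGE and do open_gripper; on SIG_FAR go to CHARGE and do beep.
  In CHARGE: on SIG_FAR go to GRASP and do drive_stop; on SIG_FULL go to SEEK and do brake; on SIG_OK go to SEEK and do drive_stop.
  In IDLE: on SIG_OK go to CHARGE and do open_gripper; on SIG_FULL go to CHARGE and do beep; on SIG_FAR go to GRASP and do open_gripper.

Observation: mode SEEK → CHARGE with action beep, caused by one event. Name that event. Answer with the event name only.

try SIG_FAR: (SEEK, SIG_FAR) → (CHARGE, beep)  ← matches
try SIG_OK: (SEEK, SIG_OK) → (CHARGE, open_gripper)
try SIG_FULL: (SEEK, SIG_FULL) → (GRASP, open_gripper)

SIG_FAR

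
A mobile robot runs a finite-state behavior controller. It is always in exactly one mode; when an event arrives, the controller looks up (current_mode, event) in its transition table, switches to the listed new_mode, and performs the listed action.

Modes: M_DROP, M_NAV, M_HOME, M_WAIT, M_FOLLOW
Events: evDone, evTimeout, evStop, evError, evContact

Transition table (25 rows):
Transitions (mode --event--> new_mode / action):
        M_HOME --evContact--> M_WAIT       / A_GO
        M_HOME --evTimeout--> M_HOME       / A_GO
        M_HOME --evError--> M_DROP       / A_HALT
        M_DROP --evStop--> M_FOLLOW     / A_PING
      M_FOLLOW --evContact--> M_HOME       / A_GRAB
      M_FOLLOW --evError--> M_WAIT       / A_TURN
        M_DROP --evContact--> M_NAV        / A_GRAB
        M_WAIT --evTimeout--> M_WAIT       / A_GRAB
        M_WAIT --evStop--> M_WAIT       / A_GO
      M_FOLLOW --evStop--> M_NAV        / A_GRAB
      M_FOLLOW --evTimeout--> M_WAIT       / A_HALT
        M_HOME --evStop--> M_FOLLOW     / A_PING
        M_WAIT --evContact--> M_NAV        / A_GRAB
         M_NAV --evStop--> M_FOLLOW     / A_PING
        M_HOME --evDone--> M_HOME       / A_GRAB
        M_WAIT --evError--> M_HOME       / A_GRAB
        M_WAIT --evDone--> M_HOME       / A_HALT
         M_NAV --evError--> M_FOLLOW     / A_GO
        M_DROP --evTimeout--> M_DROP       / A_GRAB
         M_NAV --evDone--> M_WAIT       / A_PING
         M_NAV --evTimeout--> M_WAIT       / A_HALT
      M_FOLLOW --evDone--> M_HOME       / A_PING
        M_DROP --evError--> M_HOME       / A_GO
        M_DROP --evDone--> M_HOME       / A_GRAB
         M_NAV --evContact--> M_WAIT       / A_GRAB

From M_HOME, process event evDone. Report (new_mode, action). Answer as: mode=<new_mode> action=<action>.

mode=M_HOME action=A_GRAB

current mode = M_HOME; filter table to that mode:
  (M_HOME, evContact) → (M_WAIT, A_GO)
  (M_HOME, evTimeout) → (M_HOME, A_GO)
  (M_HOME, evError) → (M_DROP, A_HALT)
  (M_HOME, evStop) → (M_FOLLOW, A_PING)
  (M_HOME, evDone) → (M_HOME, A_GRAB)  ← event matches
event = evDone selects (M_HOME, A_GRAB)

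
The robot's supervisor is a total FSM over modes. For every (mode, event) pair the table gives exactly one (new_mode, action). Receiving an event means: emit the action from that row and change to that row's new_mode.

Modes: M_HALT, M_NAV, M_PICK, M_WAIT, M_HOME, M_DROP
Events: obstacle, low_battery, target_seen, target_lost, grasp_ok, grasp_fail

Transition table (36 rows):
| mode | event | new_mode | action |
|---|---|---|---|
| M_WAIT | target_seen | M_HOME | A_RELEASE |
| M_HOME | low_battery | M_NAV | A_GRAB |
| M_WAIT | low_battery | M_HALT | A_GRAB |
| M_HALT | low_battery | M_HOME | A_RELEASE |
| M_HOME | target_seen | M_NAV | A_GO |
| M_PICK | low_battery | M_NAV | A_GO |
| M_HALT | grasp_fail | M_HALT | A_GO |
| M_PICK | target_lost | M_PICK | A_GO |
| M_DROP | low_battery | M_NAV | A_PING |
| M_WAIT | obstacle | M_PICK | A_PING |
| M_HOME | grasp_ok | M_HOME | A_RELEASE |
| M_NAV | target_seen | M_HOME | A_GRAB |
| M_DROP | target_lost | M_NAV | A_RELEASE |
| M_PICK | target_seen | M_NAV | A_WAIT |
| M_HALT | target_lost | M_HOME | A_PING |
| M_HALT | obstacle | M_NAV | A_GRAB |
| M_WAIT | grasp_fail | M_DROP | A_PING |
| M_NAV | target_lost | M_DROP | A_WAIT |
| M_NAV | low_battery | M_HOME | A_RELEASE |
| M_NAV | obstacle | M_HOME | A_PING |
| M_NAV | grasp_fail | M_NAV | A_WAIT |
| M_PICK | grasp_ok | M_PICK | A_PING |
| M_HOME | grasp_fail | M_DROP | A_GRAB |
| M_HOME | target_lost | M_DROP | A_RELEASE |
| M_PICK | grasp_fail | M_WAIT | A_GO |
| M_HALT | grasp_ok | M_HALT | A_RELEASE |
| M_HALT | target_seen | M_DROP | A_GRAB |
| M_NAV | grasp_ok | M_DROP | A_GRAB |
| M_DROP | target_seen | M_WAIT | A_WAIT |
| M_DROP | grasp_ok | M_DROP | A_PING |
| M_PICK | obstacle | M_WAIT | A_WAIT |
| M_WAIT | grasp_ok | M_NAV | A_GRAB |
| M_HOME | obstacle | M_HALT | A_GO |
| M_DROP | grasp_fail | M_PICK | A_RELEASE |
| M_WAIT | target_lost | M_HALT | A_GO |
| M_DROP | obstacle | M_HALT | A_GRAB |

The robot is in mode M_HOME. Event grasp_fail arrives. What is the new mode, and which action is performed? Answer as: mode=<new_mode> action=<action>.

mode=M_DROP action=A_GRAB

current mode = M_HOME; filter table to that mode:
  (M_HOME, low_battery) → (M_NAV, A_GRAB)
  (M_HOME, target_seen) → (M_NAV, A_GO)
  (M_HOME, grasp_ok) → (M_HOME, A_RELEASE)
  (M_HOME, grasp_fail) → (M_DROP, A_GRAB)  ← event matches
  (M_HOME, target_lost) → (M_DROP, A_RELEASE)
  (M_HOME, obstacle) → (M_HALT, A_GO)
event = grasp_fail selects (M_DROP, A_GRAB)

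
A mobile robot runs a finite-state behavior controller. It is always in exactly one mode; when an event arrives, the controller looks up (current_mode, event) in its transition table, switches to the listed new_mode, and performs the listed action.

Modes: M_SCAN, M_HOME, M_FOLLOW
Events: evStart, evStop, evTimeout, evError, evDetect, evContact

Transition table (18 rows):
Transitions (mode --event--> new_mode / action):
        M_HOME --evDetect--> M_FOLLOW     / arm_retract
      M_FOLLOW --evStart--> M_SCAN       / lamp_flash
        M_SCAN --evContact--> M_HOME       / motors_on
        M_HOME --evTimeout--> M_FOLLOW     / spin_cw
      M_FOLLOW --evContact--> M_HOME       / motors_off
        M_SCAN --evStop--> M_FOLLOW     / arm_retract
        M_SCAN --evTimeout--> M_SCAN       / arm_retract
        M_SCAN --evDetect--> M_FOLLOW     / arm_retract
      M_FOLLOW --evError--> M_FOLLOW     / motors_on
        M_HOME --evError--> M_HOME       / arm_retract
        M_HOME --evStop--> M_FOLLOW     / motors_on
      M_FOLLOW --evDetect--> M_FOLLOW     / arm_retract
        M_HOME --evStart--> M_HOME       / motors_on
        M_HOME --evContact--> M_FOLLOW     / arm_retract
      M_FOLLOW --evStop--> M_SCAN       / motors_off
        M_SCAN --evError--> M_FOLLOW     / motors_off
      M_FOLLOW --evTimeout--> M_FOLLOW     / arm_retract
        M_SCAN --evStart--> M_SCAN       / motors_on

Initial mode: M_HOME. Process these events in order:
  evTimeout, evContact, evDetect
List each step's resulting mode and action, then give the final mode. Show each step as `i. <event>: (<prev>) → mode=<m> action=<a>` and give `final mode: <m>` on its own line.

final mode: M_FOLLOW

1. evTimeout: (M_HOME) → mode=M_FOLLOW action=spin_cw
2. evContact: (M_FOLLOW) → mode=M_HOME action=motors_off
3. evDetect: (M_HOME) → mode=M_FOLLOW action=arm_retract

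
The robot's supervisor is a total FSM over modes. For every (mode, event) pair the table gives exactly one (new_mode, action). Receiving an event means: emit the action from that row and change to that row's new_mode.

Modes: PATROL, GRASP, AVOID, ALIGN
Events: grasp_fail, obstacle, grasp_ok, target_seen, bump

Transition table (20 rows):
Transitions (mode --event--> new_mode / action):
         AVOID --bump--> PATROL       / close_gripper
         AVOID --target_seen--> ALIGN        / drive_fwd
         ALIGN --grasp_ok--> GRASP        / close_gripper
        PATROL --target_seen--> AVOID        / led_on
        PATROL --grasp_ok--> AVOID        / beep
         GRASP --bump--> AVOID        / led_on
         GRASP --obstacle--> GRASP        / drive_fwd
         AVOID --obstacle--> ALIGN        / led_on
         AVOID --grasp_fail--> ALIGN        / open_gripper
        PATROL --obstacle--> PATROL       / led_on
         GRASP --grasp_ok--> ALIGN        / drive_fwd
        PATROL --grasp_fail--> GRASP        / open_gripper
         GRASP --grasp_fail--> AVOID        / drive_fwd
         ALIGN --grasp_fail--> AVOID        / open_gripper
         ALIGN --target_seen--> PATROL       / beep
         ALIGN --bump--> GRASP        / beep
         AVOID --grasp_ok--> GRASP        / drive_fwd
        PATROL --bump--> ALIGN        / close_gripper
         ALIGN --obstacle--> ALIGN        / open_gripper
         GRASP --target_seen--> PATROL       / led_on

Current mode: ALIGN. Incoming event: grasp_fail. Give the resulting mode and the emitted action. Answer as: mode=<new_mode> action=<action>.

mode=AVOID action=open_gripper

current mode = ALIGN; filter table to that mode:
  (ALIGN, grasp_ok) → (GRASP, close_gripper)
  (ALIGN, grasp_fail) → (AVOID, open_gripper)  ← event matches
  (ALIGN, target_seen) → (PATROL, beep)
  (ALIGN, bump) → (GRASP, beep)
  (ALIGN, obstacle) → (ALIGN, open_gripper)
event = grasp_fail selects (AVOID, open_gripper)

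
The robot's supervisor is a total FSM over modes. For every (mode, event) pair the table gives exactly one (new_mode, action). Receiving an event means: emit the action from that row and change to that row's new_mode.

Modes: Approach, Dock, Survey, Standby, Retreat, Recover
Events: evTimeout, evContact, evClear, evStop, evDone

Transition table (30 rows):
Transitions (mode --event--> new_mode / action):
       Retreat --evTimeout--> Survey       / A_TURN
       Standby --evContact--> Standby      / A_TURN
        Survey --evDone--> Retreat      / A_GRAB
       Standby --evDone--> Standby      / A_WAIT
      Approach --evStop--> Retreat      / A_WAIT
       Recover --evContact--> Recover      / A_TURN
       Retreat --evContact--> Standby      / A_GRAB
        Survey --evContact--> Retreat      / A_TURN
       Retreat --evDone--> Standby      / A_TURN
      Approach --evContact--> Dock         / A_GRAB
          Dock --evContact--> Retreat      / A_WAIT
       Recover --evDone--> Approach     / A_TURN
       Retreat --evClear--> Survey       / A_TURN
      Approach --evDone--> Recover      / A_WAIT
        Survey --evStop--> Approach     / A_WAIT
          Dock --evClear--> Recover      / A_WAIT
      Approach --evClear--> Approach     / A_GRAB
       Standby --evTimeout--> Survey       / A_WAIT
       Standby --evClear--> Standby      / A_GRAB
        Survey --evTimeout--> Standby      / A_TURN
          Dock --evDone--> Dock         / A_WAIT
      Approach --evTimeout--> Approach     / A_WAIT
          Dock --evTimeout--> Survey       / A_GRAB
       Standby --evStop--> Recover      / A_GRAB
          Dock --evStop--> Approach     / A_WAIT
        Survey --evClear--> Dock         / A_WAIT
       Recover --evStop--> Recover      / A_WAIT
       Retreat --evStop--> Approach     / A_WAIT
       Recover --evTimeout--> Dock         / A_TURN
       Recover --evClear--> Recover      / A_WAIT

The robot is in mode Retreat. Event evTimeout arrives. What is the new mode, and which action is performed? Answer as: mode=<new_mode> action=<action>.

current mode = Retreat; filter table to that mode:
  (Retreat, evTimeout) → (Survey, A_TURN)  ← event matches
  (Retreat, evContact) → (Standby, A_GRAB)
  (Retreat, evDone) → (Standby, A_TURN)
  (Retreat, evClear) → (Survey, A_TURN)
  (Retreat, evStop) → (Approach, A_WAIT)
event = evTimeout selects (Survey, A_TURN)

mode=Survey action=A_TURN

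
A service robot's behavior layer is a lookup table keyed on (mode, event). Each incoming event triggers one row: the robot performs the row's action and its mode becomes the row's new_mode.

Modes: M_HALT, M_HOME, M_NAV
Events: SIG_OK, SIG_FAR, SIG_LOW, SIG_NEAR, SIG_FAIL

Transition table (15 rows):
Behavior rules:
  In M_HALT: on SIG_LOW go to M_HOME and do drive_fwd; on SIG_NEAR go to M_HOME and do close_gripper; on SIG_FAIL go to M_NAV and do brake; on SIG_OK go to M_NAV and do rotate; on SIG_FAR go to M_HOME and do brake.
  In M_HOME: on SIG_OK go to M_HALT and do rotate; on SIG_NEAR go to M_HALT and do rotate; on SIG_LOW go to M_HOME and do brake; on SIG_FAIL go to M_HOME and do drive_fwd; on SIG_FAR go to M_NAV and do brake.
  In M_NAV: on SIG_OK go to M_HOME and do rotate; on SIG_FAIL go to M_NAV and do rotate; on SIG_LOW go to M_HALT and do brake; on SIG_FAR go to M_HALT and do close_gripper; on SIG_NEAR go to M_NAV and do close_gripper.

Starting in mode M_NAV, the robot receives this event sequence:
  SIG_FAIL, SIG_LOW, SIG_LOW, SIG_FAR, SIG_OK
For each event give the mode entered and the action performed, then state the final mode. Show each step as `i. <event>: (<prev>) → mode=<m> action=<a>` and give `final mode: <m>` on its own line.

1. SIG_FAIL: (M_NAV) → mode=M_NAV action=rotate
2. SIG_LOW: (M_NAV) → mode=M_HALT action=brake
3. SIG_LOW: (M_HALT) → mode=M_HOME action=drive_fwd
4. SIG_FAR: (M_HOME) → mode=M_NAV action=brake
5. SIG_OK: (M_NAV) → mode=M_HOME action=rotate

final mode: M_HOME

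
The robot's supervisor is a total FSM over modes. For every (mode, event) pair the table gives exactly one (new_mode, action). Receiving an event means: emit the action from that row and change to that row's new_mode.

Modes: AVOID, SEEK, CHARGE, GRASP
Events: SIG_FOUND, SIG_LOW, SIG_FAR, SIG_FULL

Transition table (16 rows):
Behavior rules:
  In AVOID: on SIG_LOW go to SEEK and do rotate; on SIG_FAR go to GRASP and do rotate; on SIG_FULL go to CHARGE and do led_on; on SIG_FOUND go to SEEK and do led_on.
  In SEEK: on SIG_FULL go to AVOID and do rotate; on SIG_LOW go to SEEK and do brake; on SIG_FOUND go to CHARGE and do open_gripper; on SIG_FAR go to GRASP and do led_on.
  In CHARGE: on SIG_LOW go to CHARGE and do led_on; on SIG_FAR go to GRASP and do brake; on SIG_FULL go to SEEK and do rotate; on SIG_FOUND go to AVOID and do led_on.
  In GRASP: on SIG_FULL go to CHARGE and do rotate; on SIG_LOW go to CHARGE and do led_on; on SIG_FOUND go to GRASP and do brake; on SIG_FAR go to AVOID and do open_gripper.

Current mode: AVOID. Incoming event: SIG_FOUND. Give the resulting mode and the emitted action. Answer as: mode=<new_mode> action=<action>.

current mode = AVOID; filter table to that mode:
  (AVOID, SIG_LOW) → (SEEK, rotate)
  (AVOID, SIG_FAR) → (GRASP, rotate)
  (AVOID, SIG_FULL) → (CHARGE, led_on)
  (AVOID, SIG_FOUND) → (SEEK, led_on)  ← event matches
event = SIG_FOUND selects (SEEK, led_on)

mode=SEEK action=led_on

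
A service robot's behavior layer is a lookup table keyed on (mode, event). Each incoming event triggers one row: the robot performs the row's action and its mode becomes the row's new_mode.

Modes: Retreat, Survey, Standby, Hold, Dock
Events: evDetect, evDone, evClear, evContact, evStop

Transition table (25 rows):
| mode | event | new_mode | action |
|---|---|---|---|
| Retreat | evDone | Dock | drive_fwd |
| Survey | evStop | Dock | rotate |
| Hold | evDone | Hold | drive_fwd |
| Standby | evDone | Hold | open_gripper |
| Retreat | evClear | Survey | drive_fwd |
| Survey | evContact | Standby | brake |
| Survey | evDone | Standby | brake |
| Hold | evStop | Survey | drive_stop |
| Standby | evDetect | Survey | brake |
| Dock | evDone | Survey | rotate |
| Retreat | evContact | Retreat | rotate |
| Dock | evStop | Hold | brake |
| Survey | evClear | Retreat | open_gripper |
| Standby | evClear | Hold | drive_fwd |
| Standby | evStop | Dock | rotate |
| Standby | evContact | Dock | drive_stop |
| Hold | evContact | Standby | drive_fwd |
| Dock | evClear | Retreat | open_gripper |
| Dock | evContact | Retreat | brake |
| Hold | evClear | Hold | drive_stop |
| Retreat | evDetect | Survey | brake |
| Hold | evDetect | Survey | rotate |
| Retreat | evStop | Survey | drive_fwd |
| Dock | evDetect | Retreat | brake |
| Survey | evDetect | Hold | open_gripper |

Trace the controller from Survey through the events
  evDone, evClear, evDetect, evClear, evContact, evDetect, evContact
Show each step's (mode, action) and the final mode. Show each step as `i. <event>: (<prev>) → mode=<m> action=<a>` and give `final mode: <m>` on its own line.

final mode: Standby

1. evDone: (Survey) → mode=Standby action=brake
2. evClear: (Standby) → mode=Hold action=drive_fwd
3. evDetect: (Hold) → mode=Survey action=rotate
4. evClear: (Survey) → mode=Retreat action=open_gripper
5. evContact: (Retreat) → mode=Retreat action=rotate
6. evDetect: (Retreat) → mode=Survey action=brake
7. evContact: (Survey) → mode=Standby action=brake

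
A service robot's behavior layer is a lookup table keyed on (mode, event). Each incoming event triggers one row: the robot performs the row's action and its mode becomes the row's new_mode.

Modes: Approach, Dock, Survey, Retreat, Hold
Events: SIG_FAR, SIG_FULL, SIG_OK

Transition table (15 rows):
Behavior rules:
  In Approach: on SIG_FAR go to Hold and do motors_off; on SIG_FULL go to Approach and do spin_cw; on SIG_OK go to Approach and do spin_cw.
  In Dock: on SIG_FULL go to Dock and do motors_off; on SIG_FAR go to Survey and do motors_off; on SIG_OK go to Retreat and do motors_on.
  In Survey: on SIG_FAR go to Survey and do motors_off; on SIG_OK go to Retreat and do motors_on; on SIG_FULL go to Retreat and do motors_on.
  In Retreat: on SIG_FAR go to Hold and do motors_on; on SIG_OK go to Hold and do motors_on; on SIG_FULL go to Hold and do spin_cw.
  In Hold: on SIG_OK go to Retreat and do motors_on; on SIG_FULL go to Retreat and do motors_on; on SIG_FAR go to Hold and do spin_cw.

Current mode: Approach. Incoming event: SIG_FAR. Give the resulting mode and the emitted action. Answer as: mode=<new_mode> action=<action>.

mode=Hold action=motors_off

current mode = Approach; filter table to that mode:
  (Approach, SIG_FAR) → (Hold, motors_off)  ← event matches
  (Approach, SIG_FULL) → (Approach, spin_cw)
  (Approach, SIG_OK) → (Approach, spin_cw)
event = SIG_FAR selects (Hold, motors_off)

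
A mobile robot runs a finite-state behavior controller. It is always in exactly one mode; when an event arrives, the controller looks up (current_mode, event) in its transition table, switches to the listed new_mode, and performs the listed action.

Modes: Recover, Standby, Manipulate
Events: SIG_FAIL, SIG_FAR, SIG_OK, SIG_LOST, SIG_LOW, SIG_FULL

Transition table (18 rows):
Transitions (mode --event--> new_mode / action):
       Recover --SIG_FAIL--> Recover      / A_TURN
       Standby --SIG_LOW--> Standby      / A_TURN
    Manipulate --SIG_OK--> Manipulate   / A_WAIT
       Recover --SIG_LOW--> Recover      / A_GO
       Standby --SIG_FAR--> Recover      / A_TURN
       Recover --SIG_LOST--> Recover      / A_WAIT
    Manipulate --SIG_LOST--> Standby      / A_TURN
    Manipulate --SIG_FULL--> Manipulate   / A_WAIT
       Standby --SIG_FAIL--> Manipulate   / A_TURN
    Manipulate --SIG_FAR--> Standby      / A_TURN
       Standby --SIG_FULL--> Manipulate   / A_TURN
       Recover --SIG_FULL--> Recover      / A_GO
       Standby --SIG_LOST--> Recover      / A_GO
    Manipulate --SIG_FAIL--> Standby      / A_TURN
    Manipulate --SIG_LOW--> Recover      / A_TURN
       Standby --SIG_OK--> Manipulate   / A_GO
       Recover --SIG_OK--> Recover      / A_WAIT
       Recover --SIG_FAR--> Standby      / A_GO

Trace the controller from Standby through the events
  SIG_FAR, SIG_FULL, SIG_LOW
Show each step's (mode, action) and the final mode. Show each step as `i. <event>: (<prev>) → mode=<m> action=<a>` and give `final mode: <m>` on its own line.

final mode: Recover

1. SIG_FAR: (Standby) → mode=Recover action=A_TURN
2. SIG_FULL: (Recover) → mode=Recover action=A_GO
3. SIG_LOW: (Recover) → mode=Recover action=A_GO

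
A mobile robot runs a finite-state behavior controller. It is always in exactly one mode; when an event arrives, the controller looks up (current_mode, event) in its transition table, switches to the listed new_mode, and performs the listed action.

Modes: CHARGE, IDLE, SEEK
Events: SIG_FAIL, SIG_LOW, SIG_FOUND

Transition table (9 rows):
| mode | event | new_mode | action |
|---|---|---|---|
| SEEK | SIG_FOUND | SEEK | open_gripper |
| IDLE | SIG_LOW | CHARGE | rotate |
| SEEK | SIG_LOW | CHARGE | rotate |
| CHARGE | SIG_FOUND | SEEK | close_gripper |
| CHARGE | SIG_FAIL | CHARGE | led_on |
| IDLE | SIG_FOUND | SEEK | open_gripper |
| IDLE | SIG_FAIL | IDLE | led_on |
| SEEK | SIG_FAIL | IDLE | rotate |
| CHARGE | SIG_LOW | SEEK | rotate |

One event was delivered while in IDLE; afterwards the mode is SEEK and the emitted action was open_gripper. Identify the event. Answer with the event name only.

try SIG_FAIL: (IDLE, SIG_FAIL) → (IDLE, led_on)
try SIG_LOW: (IDLE, SIG_LOW) → (CHARGE, rotate)
try SIG_FOUND: (IDLE, SIG_FOUND) → (SEEK, open_gripper)  ← matches

SIG_FOUND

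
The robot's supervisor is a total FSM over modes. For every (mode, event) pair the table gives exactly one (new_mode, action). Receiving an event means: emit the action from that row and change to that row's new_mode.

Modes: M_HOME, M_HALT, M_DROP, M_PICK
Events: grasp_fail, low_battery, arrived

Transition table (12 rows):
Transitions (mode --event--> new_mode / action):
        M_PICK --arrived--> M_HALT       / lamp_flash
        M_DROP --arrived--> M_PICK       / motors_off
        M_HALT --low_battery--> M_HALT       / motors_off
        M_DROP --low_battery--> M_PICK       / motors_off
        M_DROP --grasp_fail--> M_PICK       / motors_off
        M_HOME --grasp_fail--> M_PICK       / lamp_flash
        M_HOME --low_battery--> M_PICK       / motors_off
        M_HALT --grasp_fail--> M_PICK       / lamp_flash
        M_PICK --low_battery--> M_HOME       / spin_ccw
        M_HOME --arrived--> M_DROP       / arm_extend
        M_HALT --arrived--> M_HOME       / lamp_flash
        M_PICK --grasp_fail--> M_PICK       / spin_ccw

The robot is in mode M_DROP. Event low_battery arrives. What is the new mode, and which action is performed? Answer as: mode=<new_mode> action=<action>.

mode=M_PICK action=motors_off

current mode = M_DROP; filter table to that mode:
  (M_DROP, arrived) → (M_PICK, motors_off)
  (M_DROP, low_battery) → (M_PICK, motors_off)  ← event matches
  (M_DROP, grasp_fail) → (M_PICK, motors_off)
event = low_battery selects (M_PICK, motors_off)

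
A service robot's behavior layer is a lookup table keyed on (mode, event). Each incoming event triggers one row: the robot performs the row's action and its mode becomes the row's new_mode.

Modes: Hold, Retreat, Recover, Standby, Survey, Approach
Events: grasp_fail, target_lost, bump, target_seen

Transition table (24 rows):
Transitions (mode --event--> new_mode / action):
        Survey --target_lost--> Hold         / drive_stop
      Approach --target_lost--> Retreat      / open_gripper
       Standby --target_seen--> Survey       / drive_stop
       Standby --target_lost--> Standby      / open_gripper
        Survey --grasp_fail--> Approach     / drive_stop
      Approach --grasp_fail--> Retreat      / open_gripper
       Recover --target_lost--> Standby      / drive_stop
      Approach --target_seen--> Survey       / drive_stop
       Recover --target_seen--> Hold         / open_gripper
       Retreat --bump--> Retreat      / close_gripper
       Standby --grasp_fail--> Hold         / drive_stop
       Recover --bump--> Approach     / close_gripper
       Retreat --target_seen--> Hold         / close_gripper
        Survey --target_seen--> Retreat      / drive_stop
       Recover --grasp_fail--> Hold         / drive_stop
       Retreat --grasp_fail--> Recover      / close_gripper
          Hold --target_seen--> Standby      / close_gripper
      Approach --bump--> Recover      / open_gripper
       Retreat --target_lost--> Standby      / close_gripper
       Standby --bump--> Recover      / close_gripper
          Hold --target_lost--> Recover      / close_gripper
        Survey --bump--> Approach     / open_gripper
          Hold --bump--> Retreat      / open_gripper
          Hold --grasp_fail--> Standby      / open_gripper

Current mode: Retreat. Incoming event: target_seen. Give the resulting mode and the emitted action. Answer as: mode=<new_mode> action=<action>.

current mode = Retreat; filter table to that mode:
  (Retreat, bump) → (Retreat, close_gripper)
  (Retreat, target_seen) → (Hold, close_gripper)  ← event matches
  (Retreat, grasp_fail) → (Recover, close_gripper)
  (Retreat, target_lost) → (Standby, close_gripper)
event = target_seen selects (Hold, close_gripper)

mode=Hold action=close_gripper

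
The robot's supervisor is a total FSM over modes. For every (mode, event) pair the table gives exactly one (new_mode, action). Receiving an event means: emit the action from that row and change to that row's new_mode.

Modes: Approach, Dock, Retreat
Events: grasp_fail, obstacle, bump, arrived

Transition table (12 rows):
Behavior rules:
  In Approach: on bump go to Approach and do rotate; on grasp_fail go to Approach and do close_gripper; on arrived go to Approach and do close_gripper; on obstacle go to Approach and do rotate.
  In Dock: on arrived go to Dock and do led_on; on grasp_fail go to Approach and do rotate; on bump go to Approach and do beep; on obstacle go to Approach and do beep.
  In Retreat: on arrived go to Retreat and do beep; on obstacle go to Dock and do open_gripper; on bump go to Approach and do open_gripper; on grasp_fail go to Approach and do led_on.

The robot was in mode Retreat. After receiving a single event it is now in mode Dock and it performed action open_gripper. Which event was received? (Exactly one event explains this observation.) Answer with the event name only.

obstacle

try grasp_fail: (Retreat, grasp_fail) → (Approach, led_on)
try obstacle: (Retreat, obstacle) → (Dock, open_gripper)  ← matches
try bump: (Retreat, bump) → (Approach, open_gripper)
try arrived: (Retreat, arrived) → (Retreat, beep)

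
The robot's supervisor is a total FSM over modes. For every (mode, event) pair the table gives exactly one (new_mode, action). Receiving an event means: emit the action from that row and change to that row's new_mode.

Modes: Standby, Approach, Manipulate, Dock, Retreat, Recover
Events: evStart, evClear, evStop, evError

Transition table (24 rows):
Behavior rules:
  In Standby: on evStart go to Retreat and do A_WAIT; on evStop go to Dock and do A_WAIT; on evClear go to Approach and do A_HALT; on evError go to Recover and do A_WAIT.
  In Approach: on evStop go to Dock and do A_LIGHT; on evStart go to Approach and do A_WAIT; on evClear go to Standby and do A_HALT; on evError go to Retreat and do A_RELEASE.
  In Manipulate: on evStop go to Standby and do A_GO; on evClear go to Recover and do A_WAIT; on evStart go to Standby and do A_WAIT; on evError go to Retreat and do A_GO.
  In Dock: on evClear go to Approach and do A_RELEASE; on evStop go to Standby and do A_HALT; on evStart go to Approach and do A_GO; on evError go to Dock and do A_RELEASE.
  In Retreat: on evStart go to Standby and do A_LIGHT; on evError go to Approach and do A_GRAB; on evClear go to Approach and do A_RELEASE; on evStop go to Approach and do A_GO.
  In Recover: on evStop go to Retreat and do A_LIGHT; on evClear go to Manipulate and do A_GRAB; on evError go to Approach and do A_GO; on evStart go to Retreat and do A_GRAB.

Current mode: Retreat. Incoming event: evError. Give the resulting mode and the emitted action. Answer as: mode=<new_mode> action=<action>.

mode=Approach action=A_GRAB

current mode = Retreat; filter table to that mode:
  (Retreat, evStart) → (Standby, A_LIGHT)
  (Retreat, evError) → (Approach, A_GRAB)  ← event matches
  (Retreat, evClear) → (Approach, A_RELEASE)
  (Retreat, evStop) → (Approach, A_GO)
event = evError selects (Approach, A_GRAB)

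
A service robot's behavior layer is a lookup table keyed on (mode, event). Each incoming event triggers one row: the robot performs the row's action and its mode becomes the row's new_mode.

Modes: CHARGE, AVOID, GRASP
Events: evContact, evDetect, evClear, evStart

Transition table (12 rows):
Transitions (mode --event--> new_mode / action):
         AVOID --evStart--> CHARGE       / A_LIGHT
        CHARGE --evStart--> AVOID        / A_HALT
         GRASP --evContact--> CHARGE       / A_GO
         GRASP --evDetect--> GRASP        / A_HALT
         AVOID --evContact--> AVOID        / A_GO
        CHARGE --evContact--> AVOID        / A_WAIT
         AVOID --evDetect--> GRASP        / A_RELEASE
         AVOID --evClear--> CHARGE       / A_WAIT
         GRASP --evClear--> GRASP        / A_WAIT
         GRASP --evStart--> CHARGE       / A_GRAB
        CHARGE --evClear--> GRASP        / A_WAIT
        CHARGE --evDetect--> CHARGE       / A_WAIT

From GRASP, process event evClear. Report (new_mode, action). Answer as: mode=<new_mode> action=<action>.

mode=GRASP action=A_WAIT

current mode = GRASP; filter table to that mode:
  (GRASP, evContact) → (CHARGE, A_GO)
  (GRASP, evDetect) → (GRASP, A_HALT)
  (GRASP, evClear) → (GRASP, A_WAIT)  ← event matches
  (GRASP, evStart) → (CHARGE, A_GRAB)
event = evClear selects (GRASP, A_WAIT)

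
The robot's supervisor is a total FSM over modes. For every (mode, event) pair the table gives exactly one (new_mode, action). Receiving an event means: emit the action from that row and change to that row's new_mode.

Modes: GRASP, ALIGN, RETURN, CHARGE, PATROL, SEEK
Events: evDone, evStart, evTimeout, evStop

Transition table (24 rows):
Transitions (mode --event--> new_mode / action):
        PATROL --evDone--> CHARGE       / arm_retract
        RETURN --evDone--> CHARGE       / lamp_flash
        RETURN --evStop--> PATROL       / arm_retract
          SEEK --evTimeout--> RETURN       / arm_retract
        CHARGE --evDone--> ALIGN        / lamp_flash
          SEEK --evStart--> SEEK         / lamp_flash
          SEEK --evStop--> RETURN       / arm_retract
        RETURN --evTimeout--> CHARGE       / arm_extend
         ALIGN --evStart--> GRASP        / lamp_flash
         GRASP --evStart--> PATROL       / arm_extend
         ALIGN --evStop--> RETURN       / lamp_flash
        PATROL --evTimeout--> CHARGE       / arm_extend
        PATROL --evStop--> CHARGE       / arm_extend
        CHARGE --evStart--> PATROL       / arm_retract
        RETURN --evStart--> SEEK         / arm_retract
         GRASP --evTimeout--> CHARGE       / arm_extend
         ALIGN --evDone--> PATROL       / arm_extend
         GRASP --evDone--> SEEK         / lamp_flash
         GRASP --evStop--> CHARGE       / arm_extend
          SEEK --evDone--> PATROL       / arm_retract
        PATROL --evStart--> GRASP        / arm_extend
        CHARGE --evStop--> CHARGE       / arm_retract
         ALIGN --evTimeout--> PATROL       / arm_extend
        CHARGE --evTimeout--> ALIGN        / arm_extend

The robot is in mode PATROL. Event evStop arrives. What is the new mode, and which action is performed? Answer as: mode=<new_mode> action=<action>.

current mode = PATROL; filter table to that mode:
  (PATROL, evDone) → (CHARGE, arm_retract)
  (PATROL, evTimeout) → (CHARGE, arm_extend)
  (PATROL, evStop) → (CHARGE, arm_extend)  ← event matches
  (PATROL, evStart) → (GRASP, arm_extend)
event = evStop selects (CHARGE, arm_extend)

mode=CHARGE action=arm_extend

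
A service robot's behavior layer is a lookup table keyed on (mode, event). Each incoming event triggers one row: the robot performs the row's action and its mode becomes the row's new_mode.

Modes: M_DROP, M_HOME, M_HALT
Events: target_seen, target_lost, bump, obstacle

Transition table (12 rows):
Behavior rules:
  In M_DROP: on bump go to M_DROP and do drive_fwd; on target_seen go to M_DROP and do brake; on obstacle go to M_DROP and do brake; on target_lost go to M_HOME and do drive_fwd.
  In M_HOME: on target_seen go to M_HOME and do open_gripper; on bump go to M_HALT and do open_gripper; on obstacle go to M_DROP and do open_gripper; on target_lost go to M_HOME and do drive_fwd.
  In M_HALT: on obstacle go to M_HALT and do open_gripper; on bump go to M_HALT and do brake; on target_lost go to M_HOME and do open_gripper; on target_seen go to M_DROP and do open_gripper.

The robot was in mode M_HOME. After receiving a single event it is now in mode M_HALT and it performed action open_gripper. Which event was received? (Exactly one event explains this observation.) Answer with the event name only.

bump

try target_seen: (M_HOME, target_seen) → (M_HOME, open_gripper)
try target_lost: (M_HOME, target_lost) → (M_HOME, drive_fwd)
try bump: (M_HOME, bump) → (M_HALT, open_gripper)  ← matches
try obstacle: (M_HOME, obstacle) → (M_DROP, open_gripper)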